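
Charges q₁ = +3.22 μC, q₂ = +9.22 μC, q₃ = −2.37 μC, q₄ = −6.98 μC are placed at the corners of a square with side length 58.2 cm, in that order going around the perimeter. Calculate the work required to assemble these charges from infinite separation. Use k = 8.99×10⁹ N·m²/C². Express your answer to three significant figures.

-0.757 J

The work to assemble the configuration equals its total potential energy, U = Σ kqᵢqⱼ/rᵢⱼ over all pairs.
The four side pairs have separation 0.582 m and the two diagonal pairs 0.823 m.
Summing all 6 pair terms gives U = -0.757 J.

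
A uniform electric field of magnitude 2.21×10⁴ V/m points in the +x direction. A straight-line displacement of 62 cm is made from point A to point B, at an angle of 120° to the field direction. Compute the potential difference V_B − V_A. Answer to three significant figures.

6850 V

Only the component of displacement along E changes the potential: ΔV = −E·d·cosθ.
ΔV = −(2.21×10⁴ V/m)(0.620 m)cos120° = 6850 V.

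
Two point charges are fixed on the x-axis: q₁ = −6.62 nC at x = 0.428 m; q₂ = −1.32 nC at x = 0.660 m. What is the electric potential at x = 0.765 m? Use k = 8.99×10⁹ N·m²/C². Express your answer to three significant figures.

-290 V

The total potential is the scalar sum of each charge's contribution, V = Σ kqᵢ/rᵢ.
Distances from the field point to each charge: r₁ = 0.337 m, r₂ = 0.105 m.
V = k[(-6.62×10⁻⁹)/(0.337) + (-1.32×10⁻⁹)/(0.105)] = -290 V.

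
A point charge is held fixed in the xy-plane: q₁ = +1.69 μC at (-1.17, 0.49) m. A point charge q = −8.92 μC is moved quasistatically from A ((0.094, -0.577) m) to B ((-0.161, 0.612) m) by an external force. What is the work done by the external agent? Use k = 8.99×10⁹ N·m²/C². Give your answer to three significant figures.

For quasistatic motion the external work equals the change in potential energy: W_ext = qΔV = q(V_B − V_A).
At A: distance to the source charge is 1.65 m; V_A = kq₁/r = 9180 V.
At B: distance to the source charge is 1.02 m; V_B = kq₁/r = 1.49×10⁴ V.
ΔV = V_B − V_A = 5760 V.
W_ext = qΔV = (-8.92×10⁻⁶ C)(5760 V) = -0.0514 J.

-0.0514 J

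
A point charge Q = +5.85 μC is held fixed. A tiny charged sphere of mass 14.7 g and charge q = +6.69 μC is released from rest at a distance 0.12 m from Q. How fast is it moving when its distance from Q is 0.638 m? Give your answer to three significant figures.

Only the electrostatic force acts, so mechanical energy is conserved: ½mv² = U₁ − U₂ = kQq(1/r₁ − 1/r₂).
U₁ − U₂ = (8.99×10⁹ N·m²/C²)(5.85×10⁻⁶ C)(6.69×10⁻⁶ C)(1/0.120 − 1/0.638) = 2.38 J.
v = √(2·2.38/0.0147) = 18.0 m/s.

18.0 m/s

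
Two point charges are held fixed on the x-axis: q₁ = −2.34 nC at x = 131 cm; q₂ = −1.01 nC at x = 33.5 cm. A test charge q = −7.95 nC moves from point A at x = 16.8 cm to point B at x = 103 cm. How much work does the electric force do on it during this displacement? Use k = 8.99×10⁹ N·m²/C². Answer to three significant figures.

-1.22×10⁻⁷ J

The work done by the electric force is W_field = −ΔU = −q(V_B − V_A) = q(V_A − V_B).
At A: distances to the source charges are 1.14 m, 0.167 m; V_A = Σ kqᵢ/rᵢ = -72.8 V.
At B: distances to the source charges are 0.280 m, 0.695 m; V_B = Σ kqᵢ/rᵢ = -88.2 V.
ΔV = V_B − V_A = -15.4 V.
W_field = −qΔV = −(-7.95×10⁻⁹ C)(-15.4 V) = -1.22×10⁻⁷ J.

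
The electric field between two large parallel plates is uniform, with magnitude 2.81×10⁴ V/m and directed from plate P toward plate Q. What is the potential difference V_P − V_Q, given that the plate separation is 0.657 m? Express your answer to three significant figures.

In a uniform field, potential decreases in the direction of E: ΔV = −E·d for a displacement d parallel to E.
Going from Q to P is a displacement of 0.657 m opposite to the field, so V_P − V_Q = +Ed = 1.85×10⁴ V.

1.85×10⁴ V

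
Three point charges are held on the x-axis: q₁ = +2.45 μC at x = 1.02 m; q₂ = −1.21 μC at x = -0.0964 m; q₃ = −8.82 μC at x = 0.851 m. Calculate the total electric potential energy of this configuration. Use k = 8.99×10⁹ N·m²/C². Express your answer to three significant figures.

-1.07 J

The assembly work is the sum of pairwise potential energies, U = Σ_{i<j} kqᵢqⱼ/rᵢⱼ.
Pair separations: r₁₂ = 1.12 m, r₁₃ = 0.169 m, r₂₃ = 0.947 m.
U = (-0.0239) + (-1.15) + (0.101) = -1.07 J.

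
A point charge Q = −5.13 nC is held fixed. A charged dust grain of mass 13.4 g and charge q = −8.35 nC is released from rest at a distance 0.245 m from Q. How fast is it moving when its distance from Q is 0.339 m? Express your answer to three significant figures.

8.07×10⁻³ m/s

Only the electrostatic force acts, so mechanical energy is conserved: ½mv² = U₁ − U₂ = kQq(1/r₁ − 1/r₂).
U₁ − U₂ = (8.99×10⁹ N·m²/C²)(-5.13×10⁻⁹ C)(-8.35×10⁻⁹ C)(1/0.245 − 1/0.339) = 4.36×10⁻⁷ J.
v = √(2·4.36×10⁻⁷/0.0134) = 8.07×10⁻³ m/s.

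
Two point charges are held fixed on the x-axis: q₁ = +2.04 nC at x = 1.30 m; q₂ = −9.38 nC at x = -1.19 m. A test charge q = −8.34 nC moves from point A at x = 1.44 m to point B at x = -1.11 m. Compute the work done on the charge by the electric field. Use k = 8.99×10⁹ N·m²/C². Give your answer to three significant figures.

The work done by the electric force is W_field = −ΔU = −q(V_B − V_A) = q(V_A − V_B).
At A: distances to the source charges are 0.140 m, 2.63 m; V_A = Σ kqᵢ/rᵢ = 98.9 V.
At B: distances to the source charges are 2.41 m, 0.0800 m; V_B = Σ kqᵢ/rᵢ = -1050 V.
ΔV = V_B − V_A = -1150 V.
W_field = −qΔV = −(-8.34×10⁻⁹ C)(-1150 V) = -9.55×10⁻⁶ J.

-9.55×10⁻⁶ J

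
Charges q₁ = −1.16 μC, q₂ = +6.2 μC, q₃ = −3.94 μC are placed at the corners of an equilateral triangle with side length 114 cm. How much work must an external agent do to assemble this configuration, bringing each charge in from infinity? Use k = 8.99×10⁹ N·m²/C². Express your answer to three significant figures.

The work to assemble the configuration equals its total potential energy, U = Σ kqᵢqⱼ/rᵢⱼ over all pairs.
All three pair separations equal the side length, 1.14 m.
U = (-0.0567) + (0.0360) + (-0.193) = -0.213 J.

-0.213 J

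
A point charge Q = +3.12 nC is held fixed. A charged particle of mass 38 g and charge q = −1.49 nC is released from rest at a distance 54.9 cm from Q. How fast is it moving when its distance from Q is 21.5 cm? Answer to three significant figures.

Only the electrostatic force acts, so mechanical energy is conserved: ½mv² = U₁ − U₂ = kQq(1/r₁ − 1/r₂).
U₁ − U₂ = (8.99×10⁹ N·m²/C²)(3.12×10⁻⁹ C)(-1.49×10⁻⁹ C)(1/0.549 − 1/0.215) = 1.18×10⁻⁷ J.
v = √(2·1.18×10⁻⁷/0.0380) = 2.49×10⁻³ m/s.

2.49×10⁻³ m/s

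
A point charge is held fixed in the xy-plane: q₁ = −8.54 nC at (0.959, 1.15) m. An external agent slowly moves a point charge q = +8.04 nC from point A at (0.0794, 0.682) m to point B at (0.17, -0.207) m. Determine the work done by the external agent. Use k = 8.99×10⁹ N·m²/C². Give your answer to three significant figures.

2.26×10⁻⁷ J

For quasistatic motion the external work equals the change in potential energy: W_ext = qΔV = q(V_B − V_A).
At A: distance to the source charge is 0.996 m; V_A = kq₁/r = -77.1 V.
At B: distance to the source charge is 1.57 m; V_B = kq₁/r = -48.9 V.
ΔV = V_B − V_A = 28.1 V.
W_ext = qΔV = (8.04×10⁻⁹ C)(28.1 V) = 2.26×10⁻⁷ J.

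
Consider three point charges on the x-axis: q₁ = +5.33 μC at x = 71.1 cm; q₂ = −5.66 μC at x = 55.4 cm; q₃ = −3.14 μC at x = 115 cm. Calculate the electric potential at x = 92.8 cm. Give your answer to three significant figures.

-4.24×10⁴ V

The total potential is the scalar sum of each charge's contribution, V = Σ kqᵢ/rᵢ.
Distances from the field point to each charge: r₁ = 0.217 m, r₂ = 0.374 m, r₃ = 0.222 m.
V = k[(5.33×10⁻⁶)/(0.217) + (-5.66×10⁻⁶)/(0.374) + (-3.14×10⁻⁶)/(0.222)] = -4.24×10⁴ V.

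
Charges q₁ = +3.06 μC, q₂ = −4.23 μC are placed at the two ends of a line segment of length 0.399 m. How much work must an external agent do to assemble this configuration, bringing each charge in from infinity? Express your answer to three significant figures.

The work to assemble the configuration equals its total potential energy, U = Σ kqᵢqⱼ/rᵢⱼ over all pairs.
The separation is r = 0.399 m.
U = (-0.292) = -0.292 J.

-0.292 J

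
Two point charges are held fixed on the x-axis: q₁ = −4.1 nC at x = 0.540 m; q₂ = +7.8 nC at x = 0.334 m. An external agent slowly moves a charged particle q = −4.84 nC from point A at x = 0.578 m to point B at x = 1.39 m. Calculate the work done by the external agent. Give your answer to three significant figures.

-3.42×10⁻⁶ J

For quasistatic motion the external work equals the change in potential energy: W_ext = qΔV = q(V_B − V_A).
At A: distances to the source charges are 0.0380 m, 0.244 m; V_A = Σ kqᵢ/rᵢ = -683 V.
At B: distances to the source charges are 0.850 m, 1.06 m; V_B = Σ kqᵢ/rᵢ = 23.0 V.
ΔV = V_B − V_A = 706 V.
W_ext = qΔV = (-4.84×10⁻⁹ C)(706 V) = -3.42×10⁻⁶ J.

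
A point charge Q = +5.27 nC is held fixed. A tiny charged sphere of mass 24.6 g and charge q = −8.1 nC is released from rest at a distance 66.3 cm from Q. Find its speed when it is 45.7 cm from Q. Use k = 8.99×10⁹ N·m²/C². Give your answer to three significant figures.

Only the electrostatic force acts, so mechanical energy is conserved: ½mv² = U₁ − U₂ = kQq(1/r₁ − 1/r₂).
U₁ − U₂ = (8.99×10⁹ N·m²/C²)(5.27×10⁻⁹ C)(-8.10×10⁻⁹ C)(1/0.663 − 1/0.457) = 2.61×10⁻⁷ J.
v = √(2·2.61×10⁻⁷/0.0246) = 4.61×10⁻³ m/s.

4.61×10⁻³ m/s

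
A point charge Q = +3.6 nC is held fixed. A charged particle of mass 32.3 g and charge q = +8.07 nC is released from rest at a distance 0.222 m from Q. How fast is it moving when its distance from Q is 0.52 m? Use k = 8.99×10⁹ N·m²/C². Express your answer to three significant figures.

6.46×10⁻³ m/s

Only the electrostatic force acts, so mechanical energy is conserved: ½mv² = U₁ − U₂ = kQq(1/r₁ − 1/r₂).
U₁ − U₂ = (8.99×10⁹ N·m²/C²)(3.60×10⁻⁹ C)(8.07×10⁻⁹ C)(1/0.222 − 1/0.520) = 6.74×10⁻⁷ J.
v = √(2·6.74×10⁻⁷/0.0323) = 6.46×10⁻³ m/s.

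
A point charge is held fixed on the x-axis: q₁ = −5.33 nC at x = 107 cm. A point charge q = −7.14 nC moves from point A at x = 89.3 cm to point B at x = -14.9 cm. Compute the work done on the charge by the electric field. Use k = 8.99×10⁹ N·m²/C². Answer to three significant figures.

The work done by the electric force is W_field = −ΔU = −q(V_B − V_A) = q(V_A − V_B).
At A: distance to the source charge is 0.177 m; V_A = kq₁/r = -271 V.
At B: distance to the source charge is 1.22 m; V_B = kq₁/r = -39.3 V.
ΔV = V_B − V_A = 231 V.
W_field = −qΔV = −(-7.14×10⁻⁹ C)(231 V) = 1.65×10⁻⁶ J.

1.65×10⁻⁶ J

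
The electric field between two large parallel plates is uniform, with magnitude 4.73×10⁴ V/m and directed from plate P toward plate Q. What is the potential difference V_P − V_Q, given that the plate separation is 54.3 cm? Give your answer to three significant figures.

2.57×10⁴ V

In a uniform field, potential decreases in the direction of E: ΔV = −E·d for a displacement d parallel to E.
Going from Q to P is a displacement of 54.3 cm opposite to the field, so V_P − V_Q = +Ed = 2.57×10⁴ V.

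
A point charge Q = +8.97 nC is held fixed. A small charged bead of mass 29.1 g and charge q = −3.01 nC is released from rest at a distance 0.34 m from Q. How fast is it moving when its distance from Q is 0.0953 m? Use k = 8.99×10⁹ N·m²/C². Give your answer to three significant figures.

Only the electrostatic force acts, so mechanical energy is conserved: ½mv² = U₁ − U₂ = kQq(1/r₁ − 1/r₂).
U₁ − U₂ = (8.99×10⁹ N·m²/C²)(8.97×10⁻⁹ C)(-3.01×10⁻⁹ C)(1/0.340 − 1/0.0953) = 1.83×10⁻⁶ J.
v = √(2·1.83×10⁻⁶/0.0291) = 0.0112 m/s.

0.0112 m/s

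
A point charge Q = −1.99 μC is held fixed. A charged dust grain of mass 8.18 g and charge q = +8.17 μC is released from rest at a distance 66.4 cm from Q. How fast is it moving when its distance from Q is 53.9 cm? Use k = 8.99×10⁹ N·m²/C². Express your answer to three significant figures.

Only the electrostatic force acts, so mechanical energy is conserved: ½mv² = U₁ − U₂ = kQq(1/r₁ − 1/r₂).
U₁ − U₂ = (8.99×10⁹ N·m²/C²)(-1.99×10⁻⁶ C)(8.17×10⁻⁶ C)(1/0.664 − 1/0.539) = 0.0510 J.
v = √(2·0.0510/8.18×10⁻³) = 3.53 m/s.

3.53 m/s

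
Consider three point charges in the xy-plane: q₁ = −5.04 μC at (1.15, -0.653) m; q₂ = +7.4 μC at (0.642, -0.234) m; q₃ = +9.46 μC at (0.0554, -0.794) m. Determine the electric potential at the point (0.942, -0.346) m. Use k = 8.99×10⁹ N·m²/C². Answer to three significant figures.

1.71×10⁵ V

Electric potential is a scalar, so the contributions from each charge add algebraically: V = Σ kqᵢ/rᵢ.
Distances from the field point to each charge: r₁ = 0.371 m, r₂ = 0.320 m, r₃ = 0.993 m.
V = k[(-5.04×10⁻⁶)/(0.371) + (7.40×10⁻⁶)/(0.320) + (9.46×10⁻⁶)/(0.993)] = 1.71×10⁵ V.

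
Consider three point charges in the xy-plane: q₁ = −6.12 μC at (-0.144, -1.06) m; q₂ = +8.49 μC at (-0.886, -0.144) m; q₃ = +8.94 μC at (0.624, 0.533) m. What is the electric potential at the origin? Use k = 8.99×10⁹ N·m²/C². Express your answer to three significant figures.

1.32×10⁵ V

Electric potential is a scalar, so the contributions from each charge add algebraically: V = Σ kqᵢ/rᵢ.
Distances from the field point to each charge: r₁ = 1.07 m, r₂ = 0.898 m, r₃ = 0.821 m.
V = k[(-6.12×10⁻⁶)/(1.07) + (8.49×10⁻⁶)/(0.898) + (8.94×10⁻⁶)/(0.821)] = 1.32×10⁵ V.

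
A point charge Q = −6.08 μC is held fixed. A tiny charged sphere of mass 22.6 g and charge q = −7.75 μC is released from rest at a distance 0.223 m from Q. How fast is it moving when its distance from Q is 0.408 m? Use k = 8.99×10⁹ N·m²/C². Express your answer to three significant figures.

8.73 m/s

Only the electrostatic force acts, so mechanical energy is conserved: ½mv² = U₁ − U₂ = kQq(1/r₁ − 1/r₂).
U₁ − U₂ = (8.99×10⁹ N·m²/C²)(-6.08×10⁻⁶ C)(-7.75×10⁻⁶ C)(1/0.223 − 1/0.408) = 0.861 J.
v = √(2·0.861/0.0226) = 8.73 m/s.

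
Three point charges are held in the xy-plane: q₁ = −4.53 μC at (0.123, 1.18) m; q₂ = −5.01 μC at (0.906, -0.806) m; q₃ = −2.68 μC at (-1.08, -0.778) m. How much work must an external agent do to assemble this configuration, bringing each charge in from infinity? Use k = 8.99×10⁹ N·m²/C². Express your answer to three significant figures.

The assembly work is the sum of pairwise potential energies, U = Σ_{i<j} kqᵢqⱼ/rᵢⱼ.
Pair separations: r₁₂ = 2.13 m, r₁₃ = 2.30 m, r₂₃ = 1.99 m.
U = (0.0956) + (0.0475) + (0.0608) = 0.204 J.

0.204 J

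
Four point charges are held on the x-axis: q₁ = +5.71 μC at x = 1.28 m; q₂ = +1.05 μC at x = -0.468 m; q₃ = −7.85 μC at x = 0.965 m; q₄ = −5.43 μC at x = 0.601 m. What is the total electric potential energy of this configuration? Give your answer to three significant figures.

The work to assemble the configuration equals its total potential energy, U = Σ kqᵢqⱼ/rᵢⱼ over all pairs.
Pair separations: r₁₂ = 1.75 m, r₁₃ = 0.315 m, r₁₄ = 0.679 m, r₂₃ = 1.43 m, r₂₄ = 1.07 m, r₃₄ = 0.364 m.
Summing all 6 pair terms gives U = -0.706 J.

-0.706 J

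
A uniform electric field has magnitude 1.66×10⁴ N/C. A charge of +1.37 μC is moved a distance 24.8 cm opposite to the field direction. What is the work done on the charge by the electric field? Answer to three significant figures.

-5.64×10⁻³ J

The potential change for a displacement 24.8 cm opposite to the field direction is ΔV = +Ed = 4120 V.
W_field = −qΔV = -5.64×10⁻³ J.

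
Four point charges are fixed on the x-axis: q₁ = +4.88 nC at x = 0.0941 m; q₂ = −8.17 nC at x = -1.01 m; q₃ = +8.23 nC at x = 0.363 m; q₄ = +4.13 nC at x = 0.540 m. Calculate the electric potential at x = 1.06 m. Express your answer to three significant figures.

The total potential is the scalar sum of each charge's contribution, V = Σ kqᵢ/rᵢ.
Distances from the field point to each charge: r₁ = 0.966 m, r₂ = 2.07 m, r₃ = 0.697 m, r₄ = 0.520 m.
V = k[(4.88×10⁻⁹)/(0.966) + (-8.17×10⁻⁹)/(2.07) + (8.23×10⁻⁹)/(0.697) + (4.13×10⁻⁹)/(0.520)] = 187 V.

187 V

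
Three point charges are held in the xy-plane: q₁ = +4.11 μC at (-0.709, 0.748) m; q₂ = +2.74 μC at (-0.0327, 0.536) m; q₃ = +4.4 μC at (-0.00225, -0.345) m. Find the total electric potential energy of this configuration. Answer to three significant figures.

0.391 J

The assembly work is the sum of pairwise potential energies, U = Σ_{i<j} kqᵢqⱼ/rᵢⱼ.
Pair separations: r₁₂ = 0.709 m, r₁₃ = 1.30 m, r₂₃ = 0.882 m.
U = (0.143) + (0.125) + (0.123) = 0.391 J.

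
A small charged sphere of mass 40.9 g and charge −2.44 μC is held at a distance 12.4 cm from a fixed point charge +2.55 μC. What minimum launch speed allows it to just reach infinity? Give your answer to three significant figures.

4.70 m/s

To just escape, total mechanical energy must reach zero at infinity: ½mv²_min + U = 0, so ½mv²_min = −U = |kQq|/r.
|U| = |kQq|/r = (8.99×10⁹ N·m²/C²)(2.55×10⁻⁶)(2.44×10⁻⁶)/(0.124) = 0.451 J.
v_min = √(2|U|/m) = √(2·0.451/0.0409) = 4.70 m/s.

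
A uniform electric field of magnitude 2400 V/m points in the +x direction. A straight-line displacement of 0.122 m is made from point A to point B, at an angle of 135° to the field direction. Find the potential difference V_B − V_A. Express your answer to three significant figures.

Only the component of displacement along E changes the potential: ΔV = −E·d·cosθ.
ΔV = −(2400 V/m)(0.122 m)cos135° = 207 V.

207 V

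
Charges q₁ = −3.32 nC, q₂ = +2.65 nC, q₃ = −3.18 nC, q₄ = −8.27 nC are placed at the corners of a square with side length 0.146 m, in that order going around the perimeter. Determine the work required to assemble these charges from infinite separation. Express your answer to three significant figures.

The work to assemble the configuration equals its total potential energy, U = Σ kqᵢqⱼ/rᵢⱼ over all pairs.
The four side pairs have separation 0.146 m and the two diagonal pairs 0.206 m.
Summing all 6 pair terms gives U = 1.75×10⁻⁶ J.

1.75×10⁻⁶ J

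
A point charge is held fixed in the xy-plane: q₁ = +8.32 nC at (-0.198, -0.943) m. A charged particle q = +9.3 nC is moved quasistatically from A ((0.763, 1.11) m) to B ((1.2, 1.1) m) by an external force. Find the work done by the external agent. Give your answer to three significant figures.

For quasistatic motion the external work equals the change in potential energy: W_ext = qΔV = q(V_B − V_A).
At A: distance to the source charge is 2.27 m; V_A = kq₁/r = 33.0 V.
At B: distance to the source charge is 2.48 m; V_B = kq₁/r = 30.2 V.
ΔV = V_B − V_A = -2.78 V.
W_ext = qΔV = (9.30×10⁻⁹ C)(-2.78 V) = -2.59×10⁻⁸ J.

-2.59×10⁻⁸ J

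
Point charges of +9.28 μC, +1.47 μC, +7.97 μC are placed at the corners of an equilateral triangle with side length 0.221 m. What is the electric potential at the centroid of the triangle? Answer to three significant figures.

The total potential is the scalar sum of each charge's contribution, V = Σ kqᵢ/rᵢ.
The distance from each vertex to the centroid is a/√3 = 0.128 m.
V = k[(9.28×10⁻⁶)/(0.128) + (1.47×10⁻⁶)/(0.128) + (7.97×10⁻⁶)/(0.128)] = 1.32×10⁶ V.

1.32×10⁶ V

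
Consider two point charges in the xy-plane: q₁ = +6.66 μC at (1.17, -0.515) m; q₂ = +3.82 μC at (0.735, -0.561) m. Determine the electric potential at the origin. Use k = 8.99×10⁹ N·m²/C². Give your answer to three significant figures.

Electric potential is a scalar, so the contributions from each charge add algebraically: V = Σ kqᵢ/rᵢ.
Distances from the field point to each charge: r₁ = 1.28 m, r₂ = 0.925 m.
V = k[(6.66×10⁻⁶)/(1.28) + (3.82×10⁻⁶)/(0.925)] = 8.40×10⁴ V.

8.40×10⁴ V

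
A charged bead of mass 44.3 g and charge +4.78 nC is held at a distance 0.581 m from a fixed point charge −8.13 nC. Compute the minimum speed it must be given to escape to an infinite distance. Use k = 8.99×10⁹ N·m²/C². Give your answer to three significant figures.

To just escape, total mechanical energy must reach zero at infinity: ½mv²_min + U = 0, so ½mv²_min = −U = |kQq|/r.
|U| = |kQq|/r = (8.99×10⁹ N·m²/C²)(8.13×10⁻⁹)(4.78×10⁻⁹)/(0.581) = 6.01×10⁻⁷ J.
v_min = √(2|U|/m) = √(2·6.01×10⁻⁷/0.0443) = 5.21×10⁻³ m/s.

5.21×10⁻³ m/s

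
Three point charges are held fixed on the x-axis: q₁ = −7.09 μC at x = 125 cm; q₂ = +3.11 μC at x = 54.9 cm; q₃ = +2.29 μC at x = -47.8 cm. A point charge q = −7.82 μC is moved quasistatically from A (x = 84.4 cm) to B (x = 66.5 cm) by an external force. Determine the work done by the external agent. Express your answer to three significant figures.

For quasistatic motion the external work equals the change in potential energy: W_ext = qΔV = q(V_B − V_A).
At A: distances to the source charges are 0.406 m, 0.295 m, 1.32 m; V_A = Σ kqᵢ/rᵢ = -4.66×10⁴ V.
At B: distances to the source charges are 0.585 m, 0.116 m, 1.14 m; V_B = Σ kqᵢ/rᵢ = 1.50×10⁵ V.
ΔV = V_B − V_A = 1.97×10⁵ V.
W_ext = qΔV = (-7.82×10⁻⁶ C)(1.97×10⁵ V) = -1.54 J.

-1.54 J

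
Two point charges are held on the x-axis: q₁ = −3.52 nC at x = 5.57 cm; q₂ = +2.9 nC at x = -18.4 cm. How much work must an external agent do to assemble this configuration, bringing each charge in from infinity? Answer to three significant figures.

The assembly work is the sum of pairwise potential energies, U = Σ_{i<j} kqᵢqⱼ/rᵢⱼ.
Pair separations: r₁₂ = 0.240 m.
U = (-3.83×10⁻⁷) = -3.83×10⁻⁷ J.

-3.83×10⁻⁷ J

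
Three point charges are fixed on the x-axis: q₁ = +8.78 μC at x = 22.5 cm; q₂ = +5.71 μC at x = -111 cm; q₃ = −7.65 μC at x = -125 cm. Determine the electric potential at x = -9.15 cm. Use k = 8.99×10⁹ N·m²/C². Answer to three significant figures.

2.40×10⁵ V

The total potential is the scalar sum of each charge's contribution, V = Σ kqᵢ/rᵢ.
Distances from the field point to each charge: r₁ = 0.317 m, r₂ = 1.02 m, r₃ = 1.16 m.
V = k[(8.78×10⁻⁶)/(0.317) + (5.71×10⁻⁶)/(1.02) + (-7.65×10⁻⁶)/(1.16)] = 2.40×10⁵ V.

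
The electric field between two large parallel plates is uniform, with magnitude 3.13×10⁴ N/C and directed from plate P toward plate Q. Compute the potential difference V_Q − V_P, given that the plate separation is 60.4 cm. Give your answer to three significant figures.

-1.89×10⁴ V

In a uniform field, potential decreases in the direction of E: ΔV = −E·d for a displacement d parallel to E.
Going from P to Q is a displacement of 60.4 cm along the field, so V_Q − V_P = −Ed = -1.89×10⁴ V.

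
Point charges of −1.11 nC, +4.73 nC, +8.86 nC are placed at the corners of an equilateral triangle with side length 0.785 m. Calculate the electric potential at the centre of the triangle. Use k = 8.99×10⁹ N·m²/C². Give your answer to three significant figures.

Electric potential is a scalar, so the contributions from each charge add algebraically: V = Σ kqᵢ/rᵢ.
The distance from each vertex to the centroid is a/√3 = 0.453 m.
V = k[(-1.11×10⁻⁹)/(0.453) + (4.73×10⁻⁹)/(0.453) + (8.86×10⁻⁹)/(0.453)] = 248 V.

248 V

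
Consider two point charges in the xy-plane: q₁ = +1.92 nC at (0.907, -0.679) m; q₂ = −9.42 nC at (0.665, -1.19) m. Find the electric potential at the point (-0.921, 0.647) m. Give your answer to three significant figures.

-27.3 V

The total potential is the scalar sum of each charge's contribution, V = Σ kqᵢ/rᵢ.
Distances from the field point to each charge: r₁ = 2.26 m, r₂ = 2.43 m.
V = k[(1.92×10⁻⁹)/(2.26) + (-9.42×10⁻⁹)/(2.43)] = -27.3 V.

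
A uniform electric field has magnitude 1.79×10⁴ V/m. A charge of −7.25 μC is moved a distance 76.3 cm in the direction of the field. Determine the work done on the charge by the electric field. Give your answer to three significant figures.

The potential change for a displacement 76.3 cm in the direction of the field is ΔV = −Ed = -1.37×10⁴ V.
W_field = −qΔV = -0.0990 J.

-0.0990 J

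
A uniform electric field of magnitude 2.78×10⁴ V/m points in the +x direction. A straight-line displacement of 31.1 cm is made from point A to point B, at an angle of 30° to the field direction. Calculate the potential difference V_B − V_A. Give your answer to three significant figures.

Only the component of displacement along E changes the potential: ΔV = −E·d·cosθ.
ΔV = −(2.78×10⁴ V/m)(0.311 m)cos30° = -7490 V.

-7490 V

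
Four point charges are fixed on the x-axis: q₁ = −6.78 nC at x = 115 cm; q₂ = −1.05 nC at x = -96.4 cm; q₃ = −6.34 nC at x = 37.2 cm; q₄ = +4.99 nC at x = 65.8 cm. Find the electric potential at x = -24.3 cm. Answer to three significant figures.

Electric potential is a scalar, so the contributions from each charge add algebraically: V = Σ kqᵢ/rᵢ.
Distances from the field point to each charge: r₁ = 1.39 m, r₂ = 0.721 m, r₃ = 0.615 m, r₄ = 0.901 m.
V = k[(-6.78×10⁻⁹)/(1.39) + (-1.05×10⁻⁹)/(0.721) + (-6.34×10⁻⁹)/(0.615) + (4.99×10⁻⁹)/(0.901)] = -99.7 V.

-99.7 V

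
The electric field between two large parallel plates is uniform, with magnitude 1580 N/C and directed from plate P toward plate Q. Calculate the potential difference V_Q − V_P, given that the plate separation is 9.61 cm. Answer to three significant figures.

In a uniform field, potential decreases in the direction of E: ΔV = −E·d for a displacement d parallel to E.
Going from P to Q is a displacement of 9.61 cm along the field, so V_Q − V_P = −Ed = -152 V.

-152 V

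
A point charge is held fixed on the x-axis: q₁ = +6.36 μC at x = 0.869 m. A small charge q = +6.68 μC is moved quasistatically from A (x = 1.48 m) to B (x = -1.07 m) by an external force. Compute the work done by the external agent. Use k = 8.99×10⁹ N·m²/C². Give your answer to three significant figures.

-0.428 J

For quasistatic motion the external work equals the change in potential energy: W_ext = qΔV = q(V_B − V_A).
At A: distance to the source charge is 0.611 m; V_A = kq₁/r = 9.36×10⁴ V.
At B: distance to the source charge is 1.94 m; V_B = kq₁/r = 2.95×10⁴ V.
ΔV = V_B − V_A = -6.41×10⁴ V.
W_ext = qΔV = (6.68×10⁻⁶ C)(-6.41×10⁴ V) = -0.428 J.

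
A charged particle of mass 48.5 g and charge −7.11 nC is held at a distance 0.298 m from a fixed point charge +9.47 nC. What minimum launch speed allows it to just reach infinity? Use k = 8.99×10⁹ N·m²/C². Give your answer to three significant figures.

9.15×10⁻³ m/s

To just escape, total mechanical energy must reach zero at infinity: ½mv²_min + U = 0, so ½mv²_min = −U = |kQq|/r.
|U| = |kQq|/r = (8.99×10⁹ N·m²/C²)(9.47×10⁻⁹)(7.11×10⁻⁹)/(0.298) = 2.03×10⁻⁶ J.
v_min = √(2|U|/m) = √(2·2.03×10⁻⁶/0.0485) = 9.15×10⁻³ m/s.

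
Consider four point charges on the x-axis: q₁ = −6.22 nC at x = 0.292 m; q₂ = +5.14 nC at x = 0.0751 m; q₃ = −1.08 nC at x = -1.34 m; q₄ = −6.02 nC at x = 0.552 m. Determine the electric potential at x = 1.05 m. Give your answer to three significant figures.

-139 V

Electric potential is a scalar, so the contributions from each charge add algebraically: V = Σ kqᵢ/rᵢ.
Distances from the field point to each charge: r₁ = 0.758 m, r₂ = 0.975 m, r₃ = 2.39 m, r₄ = 0.498 m.
V = k[(-6.22×10⁻⁹)/(0.758) + (5.14×10⁻⁹)/(0.975) + (-1.08×10⁻⁹)/(2.39) + (-6.02×10⁻⁹)/(0.498)] = -139 V.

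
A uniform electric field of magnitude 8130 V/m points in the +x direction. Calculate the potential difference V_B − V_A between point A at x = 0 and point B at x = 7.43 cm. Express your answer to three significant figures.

-604 V

In a uniform field, potential decreases in the direction of E: V_B − V_A = −E·Δx.
V_B − V_A = −(8130 V/m)(0.0743 m) = -604 V.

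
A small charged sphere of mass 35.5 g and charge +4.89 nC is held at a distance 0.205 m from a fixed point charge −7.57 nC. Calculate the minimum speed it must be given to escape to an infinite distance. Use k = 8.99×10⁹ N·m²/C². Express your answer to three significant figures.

9.56×10⁻³ m/s

To just escape, total mechanical energy must reach zero at infinity: ½mv²_min + U = 0, so ½mv²_min = −U = |kQq|/r.
|U| = |kQq|/r = (8.99×10⁹ N·m²/C²)(7.57×10⁻⁹)(4.89×10⁻⁹)/(0.205) = 1.62×10⁻⁶ J.
v_min = √(2|U|/m) = √(2·1.62×10⁻⁶/0.0355) = 9.56×10⁻³ m/s.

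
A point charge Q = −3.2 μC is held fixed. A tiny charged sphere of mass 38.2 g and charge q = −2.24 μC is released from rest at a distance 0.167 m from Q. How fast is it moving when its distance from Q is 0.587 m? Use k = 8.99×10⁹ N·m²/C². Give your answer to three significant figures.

3.80 m/s

Only the electrostatic force acts, so mechanical energy is conserved: ½mv² = U₁ − U₂ = kQq(1/r₁ − 1/r₂).
U₁ − U₂ = (8.99×10⁹ N·m²/C²)(-3.20×10⁻⁶ C)(-2.24×10⁻⁶ C)(1/0.167 − 1/0.587) = 0.276 J.
v = √(2·0.276/0.0382) = 3.80 m/s.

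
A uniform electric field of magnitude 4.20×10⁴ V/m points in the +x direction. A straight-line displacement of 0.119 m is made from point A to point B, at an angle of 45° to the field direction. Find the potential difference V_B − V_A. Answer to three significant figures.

-3530 V

Only the component of displacement along E changes the potential: ΔV = −E·d·cosθ.
ΔV = −(4.20×10⁴ V/m)(0.119 m)cos45° = -3530 V.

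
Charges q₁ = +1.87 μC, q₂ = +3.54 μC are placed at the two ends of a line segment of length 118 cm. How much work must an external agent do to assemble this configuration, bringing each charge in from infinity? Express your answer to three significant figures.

The assembly work is the sum of pairwise potential energies, U = Σ_{i<j} kqᵢqⱼ/rᵢⱼ.
The separation is r = 1.18 m.
U = (0.0504) = 0.0504 J.

0.0504 J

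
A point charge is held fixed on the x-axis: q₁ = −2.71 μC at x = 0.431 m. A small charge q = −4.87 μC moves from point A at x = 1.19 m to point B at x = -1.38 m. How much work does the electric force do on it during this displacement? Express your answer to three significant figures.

0.0908 J

The work done by the electric force is W_field = −ΔU = −q(V_B − V_A) = q(V_A − V_B).
At A: distance to the source charge is 0.759 m; V_A = kq₁/r = -3.21×10⁴ V.
At B: distance to the source charge is 1.81 m; V_B = kq₁/r = -1.35×10⁴ V.
ΔV = V_B − V_A = 1.86×10⁴ V.
W_field = −qΔV = −(-4.87×10⁻⁶ C)(1.86×10⁴ V) = 0.0908 J.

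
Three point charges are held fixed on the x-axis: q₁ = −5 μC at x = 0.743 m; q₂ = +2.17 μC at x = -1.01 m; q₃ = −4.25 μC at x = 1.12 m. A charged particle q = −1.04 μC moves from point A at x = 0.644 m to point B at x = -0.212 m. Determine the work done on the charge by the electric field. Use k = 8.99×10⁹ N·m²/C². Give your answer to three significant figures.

The work done by the electric force is W_field = −ΔU = −q(V_B − V_A) = q(V_A − V_B).
At A: distances to the source charges are 0.0990 m, 1.65 m, 0.476 m; V_A = Σ kqᵢ/rᵢ = -5.23×10⁵ V.
At B: distances to the source charges are 0.955 m, 0.798 m, 1.33 m; V_B = Σ kqᵢ/rᵢ = -5.13×10⁴ V.
ΔV = V_B − V_A = 4.71×10⁵ V.
W_field = −qΔV = −(-1.04×10⁻⁶ C)(4.71×10⁵ V) = 0.490 J.

0.490 J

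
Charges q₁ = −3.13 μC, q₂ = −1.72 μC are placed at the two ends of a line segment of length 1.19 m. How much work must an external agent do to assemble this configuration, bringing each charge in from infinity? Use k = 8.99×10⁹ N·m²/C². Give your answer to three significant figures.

The assembly work is the sum of pairwise potential energies, U = Σ_{i<j} kqᵢqⱼ/rᵢⱼ.
The separation is r = 1.19 m.
U = (0.0407) = 0.0407 J.

0.0407 J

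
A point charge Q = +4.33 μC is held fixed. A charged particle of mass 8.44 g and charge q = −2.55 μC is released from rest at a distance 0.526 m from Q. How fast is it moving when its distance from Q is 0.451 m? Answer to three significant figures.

Only the electrostatic force acts, so mechanical energy is conserved: ½mv² = U₁ − U₂ = kQq(1/r₁ − 1/r₂).
U₁ − U₂ = (8.99×10⁹ N·m²/C²)(4.33×10⁻⁶ C)(-2.55×10⁻⁶ C)(1/0.526 − 1/0.451) = 0.0314 J.
v = √(2·0.0314/8.44×10⁻³) = 2.73 m/s.

2.73 m/s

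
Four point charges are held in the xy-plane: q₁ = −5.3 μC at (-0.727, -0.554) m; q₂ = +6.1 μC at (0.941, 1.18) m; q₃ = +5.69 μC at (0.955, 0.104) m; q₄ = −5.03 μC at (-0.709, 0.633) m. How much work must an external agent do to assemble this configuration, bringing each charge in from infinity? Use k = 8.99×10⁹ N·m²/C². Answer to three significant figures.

The work to assemble the configuration equals its total potential energy, U = Σ kqᵢqⱼ/rᵢⱼ over all pairs.
Pair separations: r₁₂ = 2.41 m, r₁₃ = 1.81 m, r₁₄ = 1.19 m, r₂₃ = 1.08 m, r₂₄ = 1.74 m, r₃₄ = 1.75 m.
Summing all 6 pair terms gives U = -0.0851 J.

-0.0851 J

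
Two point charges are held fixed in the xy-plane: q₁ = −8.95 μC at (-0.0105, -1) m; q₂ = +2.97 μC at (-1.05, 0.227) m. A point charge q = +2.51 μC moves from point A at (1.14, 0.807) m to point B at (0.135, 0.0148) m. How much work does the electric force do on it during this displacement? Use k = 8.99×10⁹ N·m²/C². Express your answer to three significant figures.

The work done by the electric force is W_field = −ΔU = −q(V_B − V_A) = q(V_A − V_B).
At A: distances to the source charges are 2.14 m, 2.27 m; V_A = Σ kqᵢ/rᵢ = -2.58×10⁴ V.
At B: distances to the source charges are 1.03 m, 1.20 m; V_B = Σ kqᵢ/rᵢ = -5.63×10⁴ V.
ΔV = V_B − V_A = -3.05×10⁴ V.
W_field = −qΔV = −(2.51×10⁻⁶ C)(-3.05×10⁴ V) = 0.0766 J.

0.0766 J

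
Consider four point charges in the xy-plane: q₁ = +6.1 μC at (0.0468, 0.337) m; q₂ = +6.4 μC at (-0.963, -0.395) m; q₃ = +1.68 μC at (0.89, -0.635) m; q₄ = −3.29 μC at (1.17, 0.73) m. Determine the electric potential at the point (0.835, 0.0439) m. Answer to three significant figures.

The total potential is the scalar sum of each charge's contribution, V = Σ kqᵢ/rᵢ.
Distances from the field point to each charge: r₁ = 0.841 m, r₂ = 1.85 m, r₃ = 0.681 m, r₄ = 0.764 m.
V = k[(6.10×10⁻⁶)/(0.841) + (6.40×10⁻⁶)/(1.85) + (1.68×10⁻⁶)/(0.681) + (-3.29×10⁻⁶)/(0.764)] = 7.97×10⁴ V.

7.97×10⁴ V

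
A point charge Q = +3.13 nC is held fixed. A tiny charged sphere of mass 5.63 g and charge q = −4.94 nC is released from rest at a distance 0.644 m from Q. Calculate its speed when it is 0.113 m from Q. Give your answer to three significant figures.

Only the electrostatic force acts, so mechanical energy is conserved: ½mv² = U₁ − U₂ = kQq(1/r₁ − 1/r₂).
U₁ − U₂ = (8.99×10⁹ N·m²/C²)(3.13×10⁻⁹ C)(-4.94×10⁻⁹ C)(1/0.644 − 1/0.113) = 1.01×10⁻⁶ J.
v = √(2·1.01×10⁻⁶/5.63×10⁻³) = 0.0190 m/s.

0.0190 m/s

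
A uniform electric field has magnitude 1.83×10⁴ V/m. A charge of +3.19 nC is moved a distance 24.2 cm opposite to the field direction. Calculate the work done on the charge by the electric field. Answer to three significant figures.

-1.41×10⁻⁵ J

The potential change for a displacement 24.2 cm opposite to the field direction is ΔV = +Ed = 4430 V.
W_field = −qΔV = -1.41×10⁻⁵ J.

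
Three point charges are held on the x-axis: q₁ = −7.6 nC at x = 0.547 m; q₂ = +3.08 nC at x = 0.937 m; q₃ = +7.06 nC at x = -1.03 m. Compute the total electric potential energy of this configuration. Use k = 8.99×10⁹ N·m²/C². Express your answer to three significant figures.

-7.46×10⁻⁷ J

The assembly work is the sum of pairwise potential energies, U = Σ_{i<j} kqᵢqⱼ/rᵢⱼ.
Pair separations: r₁₂ = 0.390 m, r₁₃ = 1.58 m, r₂₃ = 1.97 m.
U = (-5.40×10⁻⁷) + (-3.06×10⁻⁷) + (9.94×10⁻⁸) = -7.46×10⁻⁷ J.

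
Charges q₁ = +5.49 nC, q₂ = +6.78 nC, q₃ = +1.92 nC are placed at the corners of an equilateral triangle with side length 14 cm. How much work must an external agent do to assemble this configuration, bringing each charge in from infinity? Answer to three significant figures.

3.90×10⁻⁶ J

The work to assemble the configuration equals its total potential energy, U = Σ kqᵢqⱼ/rᵢⱼ over all pairs.
All three pair separations equal the side length, 0.140 m.
U = (2.39×10⁻⁶) + (6.77×10⁻⁷) + (8.36×10⁻⁷) = 3.90×10⁻⁶ J.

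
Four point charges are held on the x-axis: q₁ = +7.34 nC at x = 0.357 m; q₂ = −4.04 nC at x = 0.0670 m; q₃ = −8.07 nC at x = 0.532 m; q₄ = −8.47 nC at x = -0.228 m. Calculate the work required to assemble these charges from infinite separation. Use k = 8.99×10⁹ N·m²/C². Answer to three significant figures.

The assembly work is the sum of pairwise potential energies, U = Σ_{i<j} kqᵢqⱼ/rᵢⱼ.
Pair separations: r₁₂ = 0.290 m, r₁₃ = 0.175 m, r₁₄ = 0.585 m, r₂₃ = 0.465 m, r₂₄ = 0.295 m, r₃₄ = 0.760 m.
Summing all 6 pair terms gives U = -2.44×10⁻⁶ J.

-2.44×10⁻⁶ J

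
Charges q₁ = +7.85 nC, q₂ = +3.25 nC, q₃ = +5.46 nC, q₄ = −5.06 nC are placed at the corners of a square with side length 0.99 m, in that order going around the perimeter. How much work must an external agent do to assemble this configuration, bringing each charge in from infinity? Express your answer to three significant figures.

The work to assemble the configuration equals its total potential energy, U = Σ kqᵢqⱼ/rᵢⱼ over all pairs.
The four side pairs have separation 0.990 m and the two diagonal pairs 1.40 m.
Summing all 6 pair terms gives U = -4.91×10⁻⁸ J.

-4.91×10⁻⁸ J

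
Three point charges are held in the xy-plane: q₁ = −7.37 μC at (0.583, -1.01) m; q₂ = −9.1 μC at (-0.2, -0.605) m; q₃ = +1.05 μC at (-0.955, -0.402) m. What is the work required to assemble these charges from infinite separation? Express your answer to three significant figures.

0.532 J

The work to assemble the configuration equals its total potential energy, U = Σ kqᵢqⱼ/rᵢⱼ over all pairs.
Pair separations: r₁₂ = 0.882 m, r₁₃ = 1.65 m, r₂₃ = 0.782 m.
U = (0.684) + (-0.0421) + (-0.110) = 0.532 J.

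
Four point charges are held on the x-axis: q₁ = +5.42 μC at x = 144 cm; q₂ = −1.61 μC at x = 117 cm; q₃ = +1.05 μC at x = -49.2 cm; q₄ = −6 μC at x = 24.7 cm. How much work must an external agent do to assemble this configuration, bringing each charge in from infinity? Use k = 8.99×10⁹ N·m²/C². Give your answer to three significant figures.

The work to assemble the configuration equals its total potential energy, U = Σ kqᵢqⱼ/rᵢⱼ over all pairs.
Pair separations: r₁₂ = 0.270 m, r₁₃ = 1.93 m, r₁₄ = 1.19 m, r₂₃ = 1.66 m, r₂₄ = 0.923 m, r₃₄ = 0.739 m.
Summing all 6 pair terms gives U = -0.501 J.

-0.501 J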